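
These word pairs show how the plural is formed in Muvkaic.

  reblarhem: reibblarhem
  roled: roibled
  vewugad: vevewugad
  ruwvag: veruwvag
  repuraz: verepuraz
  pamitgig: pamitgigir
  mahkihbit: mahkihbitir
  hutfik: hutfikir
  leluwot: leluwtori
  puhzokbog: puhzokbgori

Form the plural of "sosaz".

"sosaz" has last vowel 'a'. The stems whose last vowel is 'a' (vewugad → vevewugad, ruwvag → veruwvag, repuraz → verepuraz) add the prefix ve-.
So sosaz → vesosaz.

vesosaz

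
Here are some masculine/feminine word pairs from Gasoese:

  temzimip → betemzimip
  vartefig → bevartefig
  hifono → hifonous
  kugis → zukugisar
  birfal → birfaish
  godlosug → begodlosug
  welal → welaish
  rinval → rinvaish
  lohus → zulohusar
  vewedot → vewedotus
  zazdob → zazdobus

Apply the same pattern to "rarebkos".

zurarebkosar

temzimip and kugis both have last vowel 'i' yet inflect differently (betemzimip, zukugisar), so the last vowel is not what conditions the rule; the final letter is.
"rarebkos" ends in -s. The stems ending in -s (kugis → zukugisar, lohus → zulohusar) add zu- … -ar around the stem.
The other patterns: stems ending in -g or -p add the prefix be-; stems ending in -l drop the final letter and add -ish; stems ending in -b, -o or -t add -us.
So rarebkos → zurarebkosar.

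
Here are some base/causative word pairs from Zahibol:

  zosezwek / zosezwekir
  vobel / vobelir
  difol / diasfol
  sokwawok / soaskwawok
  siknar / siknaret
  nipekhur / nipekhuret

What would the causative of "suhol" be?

vobel and difol both end in -l yet inflect differently (vobelir, diasfol), so the final letter is not what conditions the rule; the last vowel is.
"suhol" has last vowel 'o'. The stems whose last vowel is 'o' (difol → diasfol, sokwawok → soaskwawok) insert -as- after the first vowel.
So suhol → suashol.

suashol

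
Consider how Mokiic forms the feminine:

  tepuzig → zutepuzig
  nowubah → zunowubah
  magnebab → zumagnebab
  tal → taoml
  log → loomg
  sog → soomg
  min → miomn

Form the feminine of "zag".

zaomg

tepuzig and log both end in -g yet inflect differently (zutepuzig, loomg), so the final letter is not what conditions the rule; the number of vowels is.
"zag" has 1 vowel. The stems with 1 vowel (tal → taoml, log → loomg, sog → soomg) insert -om- after the first vowel.
The other pattern: stems with 3 vowels add the prefix zu-.
So zag → zaomg.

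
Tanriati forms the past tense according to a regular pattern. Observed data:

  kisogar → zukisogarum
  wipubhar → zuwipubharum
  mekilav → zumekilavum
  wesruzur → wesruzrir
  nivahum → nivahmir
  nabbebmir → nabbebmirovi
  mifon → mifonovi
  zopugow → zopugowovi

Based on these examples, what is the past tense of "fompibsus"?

"fompibsus" has last vowel 'u'. The stems whose last vowel is 'u' (wesruzur → wesruzrir, nivahum → nivahmir) delete the last vowel and add -ir.
The other patterns: stems whose last vowel is 'a' add zu- … -um around the stem; stems whose last vowel is 'i' or 'o' add -ovi.
So fompibsus → fompibssir.

fompibssir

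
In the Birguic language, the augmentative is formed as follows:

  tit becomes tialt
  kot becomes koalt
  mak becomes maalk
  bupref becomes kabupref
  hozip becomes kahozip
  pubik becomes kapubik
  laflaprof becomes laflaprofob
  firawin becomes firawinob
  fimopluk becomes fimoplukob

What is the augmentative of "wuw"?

wualw

"wuw" has 1 vowel. The stems with 1 vowel (tit → tialt, kot → koalt, mak → maalk) insert -al- after the first vowel.
So wuw → wualw.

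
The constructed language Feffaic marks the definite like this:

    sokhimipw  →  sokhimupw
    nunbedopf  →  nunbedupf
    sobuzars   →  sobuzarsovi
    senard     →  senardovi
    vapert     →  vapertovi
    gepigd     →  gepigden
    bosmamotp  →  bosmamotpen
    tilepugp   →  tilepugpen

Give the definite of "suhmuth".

senard and gepigd both end in -d yet inflect differently (senardovi, gepigden), so the final letter is not what conditions the rule; the second-to-last letter is.
"suhmuth" has second-to-last letter 't'. The one such stem in the data (bosmamotp → bosmamotpen) adds -en, so the same rule applies.
The other patterns: stems whose second-to-last letter is 'p' change the last vowel to 'u'; stems whose second-to-last letter is 'r' add -ovi.
So suhmuth → suhmuthen.

suhmuthen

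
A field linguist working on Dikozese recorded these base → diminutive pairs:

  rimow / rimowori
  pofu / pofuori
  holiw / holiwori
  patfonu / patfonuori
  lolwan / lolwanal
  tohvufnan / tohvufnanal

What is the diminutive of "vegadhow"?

vegadhowori

rimow and lolwan both have 2 vowels yet inflect differently (rimowori, lolwanal), so the number of vowels is not what conditions the rule; the final letter is.
"vegadhow" ends in -w. The stems ending in -w (rimow → rimowori, holiw → holiwori) add -ori.
The other pattern: stems ending in -n add -al.
So vegadhow → vegadhowori.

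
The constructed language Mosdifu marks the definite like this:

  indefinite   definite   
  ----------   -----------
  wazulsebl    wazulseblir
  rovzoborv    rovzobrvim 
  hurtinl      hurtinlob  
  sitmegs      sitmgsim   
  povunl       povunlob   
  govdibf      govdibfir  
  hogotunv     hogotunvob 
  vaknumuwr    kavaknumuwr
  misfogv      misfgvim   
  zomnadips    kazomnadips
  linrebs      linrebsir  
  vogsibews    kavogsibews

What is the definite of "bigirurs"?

wazulsebl and hurtinl both end in -l yet inflect differently (wazulseblir, hurtinlob), so the final letter is not what conditions the rule; the second-to-last letter is.
"bigirurs" has second-to-last letter 'r'. The one such stem in the data (rovzoborv → rovzobrvim) deletes the last vowel and adds -im (as do sitmegs, misfogv), so the same rule applies.
The other patterns: stems whose second-to-last letter is 'b' add -ir; stems whose second-to-last letter is 'n' add -ob; stems whose second-to-last letter is 'p' or 'w' add the prefix ka-.
So bigirurs → bigirrsim.

bigirrsim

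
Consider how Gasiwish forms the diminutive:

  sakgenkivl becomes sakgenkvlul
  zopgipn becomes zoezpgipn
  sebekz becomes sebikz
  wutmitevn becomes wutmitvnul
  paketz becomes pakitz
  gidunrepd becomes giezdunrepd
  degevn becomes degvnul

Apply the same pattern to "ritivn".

ritvnul

"ritivn" has second-to-last letter 'v'. The stems whose second-to-last letter is 'v' (wutmitevn → wutmitvnul, sakgenkivl → sakgenkvlul, degevn → degvnul) delete the last vowel and add -ul.
The other patterns: stems whose second-to-last letter is 'p' insert -ez- after the first vowel; stems whose second-to-last letter is 'k' or 't' change the last vowel to 'i'.
So ritivn → ritvnul.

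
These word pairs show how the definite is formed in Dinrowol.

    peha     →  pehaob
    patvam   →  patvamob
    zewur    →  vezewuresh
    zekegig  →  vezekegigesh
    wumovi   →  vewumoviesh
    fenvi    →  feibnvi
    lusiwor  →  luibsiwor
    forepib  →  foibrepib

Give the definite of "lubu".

luibbu

wumovi and fenvi both end in -i yet inflect differently (vewumoviesh, feibnvi), so the final letter is not what conditions the rule; the first letter is.
"lubu" begins with l-. The one such stem in the data (lusiwor → luibsiwor) inserts -ib- after the first vowel (as do fenvi, forepib), so the same rule applies.
So lubu → luibbu.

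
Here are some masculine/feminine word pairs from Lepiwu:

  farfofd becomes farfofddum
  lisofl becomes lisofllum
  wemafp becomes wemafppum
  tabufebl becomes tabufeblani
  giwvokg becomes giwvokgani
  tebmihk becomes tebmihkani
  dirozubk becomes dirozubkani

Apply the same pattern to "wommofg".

"wommofg" has second-to-last letter 'f'. The stems whose second-to-last letter is 'f' (farfofd → farfofddum, lisofl → lisofllum, wemafp → wemafppum) double the final consonant and add -um.
So wommofg → wommofggum.

wommofggum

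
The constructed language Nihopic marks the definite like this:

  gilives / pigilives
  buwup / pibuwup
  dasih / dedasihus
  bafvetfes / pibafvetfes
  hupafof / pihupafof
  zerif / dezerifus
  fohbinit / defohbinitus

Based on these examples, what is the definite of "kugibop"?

zerif and hupafof both end in -f yet inflect differently (dezerifus, pihupafof), so the final letter is not what conditions the rule; the last vowel is.
"kugibop" has last vowel 'o'. The one such stem in the data (hupafof → pihupafof) adds the prefix pi-, so the same rule applies.
The other pattern: stems whose last vowel is 'i' add de- … -us around the stem.
So kugibop → pikugibop.

pikugibop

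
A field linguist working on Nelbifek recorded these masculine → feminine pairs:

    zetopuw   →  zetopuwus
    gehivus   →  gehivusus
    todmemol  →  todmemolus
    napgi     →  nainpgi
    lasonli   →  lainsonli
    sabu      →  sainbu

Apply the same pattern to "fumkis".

zetopuw and sabu both have last vowel 'u' yet inflect differently (zetopuwus, sainbu), so the last vowel is not what conditions the rule; whether the stem ends in a vowel or a consonant is.
"fumkis" ends in a consonant. The stems ending in a consonant (zetopuw → zetopuwus, gehivus → gehivusus, todmemol → todmemolus) add -us.
So fumkis → fumkisus.

fumkisus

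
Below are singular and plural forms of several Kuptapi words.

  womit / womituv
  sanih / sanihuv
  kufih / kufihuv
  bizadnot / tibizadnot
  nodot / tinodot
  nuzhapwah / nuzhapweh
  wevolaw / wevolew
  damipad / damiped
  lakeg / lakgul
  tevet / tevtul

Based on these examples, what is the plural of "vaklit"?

womit and bizadnot both end in -t yet inflect differently (womituv, tibizadnot), so the final letter is not what conditions the rule; the last vowel is.
"vaklit" has last vowel 'i'. The stems whose last vowel is 'i' (womit → womituv, sanih → sanihuv, kufih → kufihuv) add -uv.
The other patterns: stems whose last vowel is 'o' add the prefix ti-; stems whose last vowel is 'a' change the last vowel to 'e'; stems whose last vowel is 'e' delete the last vowel and add -ul.
So vaklit → vaklituv.

vaklituv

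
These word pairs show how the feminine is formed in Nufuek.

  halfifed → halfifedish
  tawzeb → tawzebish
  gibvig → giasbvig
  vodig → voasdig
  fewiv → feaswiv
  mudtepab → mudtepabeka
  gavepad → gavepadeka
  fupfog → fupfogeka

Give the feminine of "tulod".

tulodeka

"tulod" has last vowel 'o'. The one such stem in the data (fupfog → fupfogeka) adds -eka, so the same rule applies.
The other patterns: stems whose last vowel is 'e' add -ish; stems whose last vowel is 'i' insert -as- after the first vowel.
So tulod → tulodeka.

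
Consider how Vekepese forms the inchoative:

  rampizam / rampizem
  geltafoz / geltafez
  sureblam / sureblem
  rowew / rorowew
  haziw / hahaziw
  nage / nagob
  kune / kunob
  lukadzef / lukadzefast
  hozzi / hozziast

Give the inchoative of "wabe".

wabob

"wabe" ends in -e. The stems ending in -e (nage → nagob, kune → kunob) drop the final letter and add -ob.
So wabe → wabob.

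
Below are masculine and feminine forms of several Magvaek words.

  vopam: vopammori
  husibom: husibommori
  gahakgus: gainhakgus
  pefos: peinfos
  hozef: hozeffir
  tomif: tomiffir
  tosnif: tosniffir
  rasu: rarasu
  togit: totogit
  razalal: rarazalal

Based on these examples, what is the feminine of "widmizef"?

"widmizef" ends in -f. The stems ending in -f (hozef → hozeffir, tomif → tomiffir, tosnif → tosniffir) double the final consonant and add -ir.
The other patterns: stems ending in -m double the final consonant and add -ori; stems ending in -s insert -in- after the first vowel; stems ending in -l, -t or -u repeat the first consonant+vowel as a prefix.
So widmizef → widmizeffir.

widmizeffir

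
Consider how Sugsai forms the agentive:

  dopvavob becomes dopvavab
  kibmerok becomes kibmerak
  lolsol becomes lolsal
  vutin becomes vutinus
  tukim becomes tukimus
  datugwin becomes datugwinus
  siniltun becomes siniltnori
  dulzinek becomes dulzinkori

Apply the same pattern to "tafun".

"tafun" has last vowel 'u'. The one such stem in the data (siniltun → siniltnori) deletes the last vowel and adds -ori (as does dulzinek), so the same rule applies.
The other patterns: stems whose last vowel is 'o' change the last vowel to 'a'; stems whose last vowel is 'i' add -us.
So tafun → tafnori.

tafnori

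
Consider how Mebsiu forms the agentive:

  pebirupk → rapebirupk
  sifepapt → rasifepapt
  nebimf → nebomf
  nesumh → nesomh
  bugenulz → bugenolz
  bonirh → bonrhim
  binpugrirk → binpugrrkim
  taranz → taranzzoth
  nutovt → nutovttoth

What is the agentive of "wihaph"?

nesumh and bonirh both end in -h yet inflect differently (nesomh, bonrhim), so the final letter is not what conditions the rule; the second-to-last letter is.
"wihaph" has second-to-last letter 'p'. The stems whose second-to-last letter is 'p' (pebirupk → rapebirupk, sifepapt → rasifepapt) add the prefix ra-.
So wihaph → rawihaph.

rawihaph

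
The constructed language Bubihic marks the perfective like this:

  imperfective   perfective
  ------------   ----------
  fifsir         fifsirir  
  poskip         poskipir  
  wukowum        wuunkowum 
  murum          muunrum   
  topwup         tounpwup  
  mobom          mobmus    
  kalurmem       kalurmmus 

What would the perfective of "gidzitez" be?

gidzitzus

poskip and topwup both end in -p yet inflect differently (poskipir, tounpwup), so the final letter is not what conditions the rule; the last vowel is.
"gidzitez" has last vowel 'e'. The one such stem in the data (kalurmem → kalurmmus) deletes the last vowel and adds -us (as does mobom), so the same rule applies.
The other patterns: stems whose last vowel is 'i' add -ir; stems whose last vowel is 'u' insert -un- after the first vowel.
So gidzitez → gidzitzus.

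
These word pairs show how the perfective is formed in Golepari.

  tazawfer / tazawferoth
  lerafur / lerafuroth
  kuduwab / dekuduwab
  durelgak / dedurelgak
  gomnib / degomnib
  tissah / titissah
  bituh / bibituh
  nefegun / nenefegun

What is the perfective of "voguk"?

devoguk

kuduwab and tissah both have last vowel 'a' yet inflect differently (dekuduwab, titissah), so the last vowel is not what conditions the rule; the final letter is.
"voguk" ends in -k. The one such stem in the data (durelgak → dedurelgak) adds the prefix de-, so the same rule applies.
So voguk → devoguk.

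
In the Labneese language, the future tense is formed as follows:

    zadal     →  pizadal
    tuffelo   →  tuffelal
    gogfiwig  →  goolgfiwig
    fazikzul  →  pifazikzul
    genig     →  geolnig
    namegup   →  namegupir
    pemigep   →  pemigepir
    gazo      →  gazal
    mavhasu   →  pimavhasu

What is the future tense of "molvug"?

namegup and mavhasu both have last vowel 'u' yet inflect differently (namegupir, pimavhasu), so the last vowel is not what conditions the rule; the final letter is.
"molvug" ends in -g. The stems ending in -g (gogfiwig → goolgfiwig, genig → geolnig) insert -ol- after the first vowel.
So molvug → moollvug.

moollvug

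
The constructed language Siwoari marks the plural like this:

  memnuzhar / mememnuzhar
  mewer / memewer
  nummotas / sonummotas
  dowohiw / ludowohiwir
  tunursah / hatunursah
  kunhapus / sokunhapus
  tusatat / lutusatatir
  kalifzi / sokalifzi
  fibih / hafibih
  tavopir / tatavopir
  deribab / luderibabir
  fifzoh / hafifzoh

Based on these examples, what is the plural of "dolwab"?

ludolwabir

tunursah and memnuzhar both have last vowel 'a' yet inflect differently (hatunursah, mememnuzhar), so the last vowel is not what conditions the rule; the final letter is.
"dolwab" ends in -b. The one such stem in the data (deribab → luderibabir) adds lu- … -ir around the stem, so the same rule applies.
The other patterns: stems ending in -h add the prefix ha-; stems ending in -r repeat the first consonant+vowel as a prefix; stems ending in -i or -s add the prefix so-.
So dolwab → ludolwabir.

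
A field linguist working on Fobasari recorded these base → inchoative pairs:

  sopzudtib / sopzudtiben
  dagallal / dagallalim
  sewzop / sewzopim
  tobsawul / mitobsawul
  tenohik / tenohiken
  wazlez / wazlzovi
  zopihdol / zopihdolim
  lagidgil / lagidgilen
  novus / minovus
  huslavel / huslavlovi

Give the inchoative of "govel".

govlovi

lagidgil and dagallal both end in -l yet inflect differently (lagidgilen, dagallalim), so the final letter is not what conditions the rule; the last vowel is.
"govel" has last vowel 'e'. The stems whose last vowel is 'e' (huslavel → huslavlovi, wazlez → wazlzovi) delete the last vowel and add -ovi.
So govel → govlovi.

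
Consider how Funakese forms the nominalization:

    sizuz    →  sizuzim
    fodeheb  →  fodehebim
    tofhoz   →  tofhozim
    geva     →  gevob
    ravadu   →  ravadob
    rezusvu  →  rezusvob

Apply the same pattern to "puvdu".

sizuz and ravadu both have last vowel 'u' yet inflect differently (sizuzim, ravadob), so the last vowel is not what conditions the rule; whether the stem ends in a vowel or a consonant is.
"puvdu" ends in a vowel. The stems ending in a vowel (geva → gevob, ravadu → ravadob, rezusvu → rezusvob) drop the final letter and add -ob.
So puvdu → puvdob.

puvdob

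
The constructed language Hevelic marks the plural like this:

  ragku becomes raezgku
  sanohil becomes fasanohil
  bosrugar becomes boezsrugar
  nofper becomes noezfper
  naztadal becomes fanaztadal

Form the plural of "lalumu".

naztadal and bosrugar both have last vowel 'a' yet inflect differently (fanaztadal, boezsrugar), so the last vowel is not what conditions the rule; the final letter is.
"lalumu" ends in -u. The one such stem in the data (ragku → raezgku) inserts -ez- after the first vowel (as do bosrugar, nofper), so the same rule applies.
So lalumu → laezlumu.

laezlumu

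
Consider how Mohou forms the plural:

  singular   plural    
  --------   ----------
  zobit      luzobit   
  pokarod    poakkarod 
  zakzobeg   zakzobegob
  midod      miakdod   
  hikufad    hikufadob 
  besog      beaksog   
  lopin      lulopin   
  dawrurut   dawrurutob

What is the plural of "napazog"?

"napazog" has last vowel 'o'. The stems whose last vowel is 'o' (besog → beaksog, midod → miakdod, pokarod → poakkarod) insert -ak- after the first vowel.
The other patterns: stems whose last vowel is 'i' add the prefix lu-; stems whose last vowel is 'a', 'e' or 'u' add -ob.
So napazog → naakpazog.

naakpazog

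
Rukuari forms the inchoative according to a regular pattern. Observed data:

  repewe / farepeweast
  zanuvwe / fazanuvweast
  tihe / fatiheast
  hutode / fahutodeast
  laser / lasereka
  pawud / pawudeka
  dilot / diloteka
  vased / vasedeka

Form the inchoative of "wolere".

"wolere" ends in -e. The stems ending in -e (repewe → farepeweast, zanuvwe → fazanuvweast, tihe → fatiheast) add fa- … -ast around the stem.
The other pattern: stems ending in -d, -r or -t add -eka.
So wolere → fawolereast.

fawolereast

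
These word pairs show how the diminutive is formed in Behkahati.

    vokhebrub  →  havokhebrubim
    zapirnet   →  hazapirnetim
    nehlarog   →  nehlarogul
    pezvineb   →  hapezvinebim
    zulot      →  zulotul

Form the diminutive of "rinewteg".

"rinewteg" has last vowel 'e'. The stems whose last vowel is 'e' (pezvineb → hapezvinebim, zapirnet → hazapirnetim) add ha- … -im around the stem.
The other pattern: stems whose last vowel is 'o' add -ul.
So rinewteg → harinewtegim.

harinewtegim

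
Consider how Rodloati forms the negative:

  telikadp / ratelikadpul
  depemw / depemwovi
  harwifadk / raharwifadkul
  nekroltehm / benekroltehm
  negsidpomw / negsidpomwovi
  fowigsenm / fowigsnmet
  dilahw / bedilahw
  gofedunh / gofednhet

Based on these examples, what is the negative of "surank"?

surnket

dilahw and depemw both end in -w yet inflect differently (bedilahw, depemwovi), so the final letter is not what conditions the rule; the second-to-last letter is.
"surank" has second-to-last letter 'n'. The stems whose second-to-last letter is 'n' (gofedunh → gofednhet, fowigsenm → fowigsnmet) delete the last vowel and add -et.
The other patterns: stems whose second-to-last letter is 'h' add the prefix be-; stems whose second-to-last letter is 'm' add -ovi; stems whose second-to-last letter is 'd' add ra- … -ul around the stem.
So surank → surnket.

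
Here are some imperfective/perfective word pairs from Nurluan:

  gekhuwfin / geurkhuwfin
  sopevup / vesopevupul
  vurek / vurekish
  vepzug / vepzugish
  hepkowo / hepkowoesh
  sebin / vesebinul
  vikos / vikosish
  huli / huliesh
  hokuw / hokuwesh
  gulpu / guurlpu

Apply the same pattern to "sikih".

"sikih" begins with s-. The stems beginning with s- (sebin → vesebinul, sopevup → vesopevupul) add ve- … -ul around the stem.
So sikih → vesikihul.

vesikihul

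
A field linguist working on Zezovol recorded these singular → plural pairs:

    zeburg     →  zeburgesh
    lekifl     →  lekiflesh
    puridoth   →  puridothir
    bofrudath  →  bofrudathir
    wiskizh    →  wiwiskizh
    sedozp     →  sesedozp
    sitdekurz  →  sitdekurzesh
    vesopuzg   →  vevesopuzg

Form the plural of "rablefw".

rablefwesh

vesopuzg and zeburg both end in -g yet inflect differently (vevesopuzg, zeburgesh), so the final letter is not what conditions the rule; the second-to-last letter is.
"rablefw" has second-to-last letter 'f'. The one such stem in the data (lekifl → lekiflesh) adds -esh, so the same rule applies.
So rablefw → rablefwesh.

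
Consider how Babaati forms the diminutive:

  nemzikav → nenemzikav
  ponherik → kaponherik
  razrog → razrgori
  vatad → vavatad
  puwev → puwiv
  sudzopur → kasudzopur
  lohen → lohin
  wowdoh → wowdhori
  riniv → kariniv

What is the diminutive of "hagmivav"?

puwev and nemzikav both end in -v yet inflect differently (puwiv, nenemzikav), so the final letter is not what conditions the rule; the last vowel is.
"hagmivav" has last vowel 'a'. The stems whose last vowel is 'a' (vatad → vavatad, nemzikav → nenemzikav) repeat the first consonant+vowel as a prefix.
So hagmivav → hahagmivav.

hahagmivav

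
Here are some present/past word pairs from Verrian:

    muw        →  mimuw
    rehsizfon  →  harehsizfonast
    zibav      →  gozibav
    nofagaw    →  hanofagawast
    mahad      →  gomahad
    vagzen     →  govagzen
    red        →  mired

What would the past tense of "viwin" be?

goviwin

red and mahad both end in -d yet inflect differently (mired, gomahad), so the final letter is not what conditions the rule; the number of vowels is.
"viwin" has 2 vowels. The stems with 2 vowels (vagzen → govagzen, mahad → gomahad, zibav → gozibav) add the prefix go-.
The other patterns: stems with 1 vowel add the prefix mi-; stems with 3 vowels add ha- … -ast around the stem.
So viwin → goviwin.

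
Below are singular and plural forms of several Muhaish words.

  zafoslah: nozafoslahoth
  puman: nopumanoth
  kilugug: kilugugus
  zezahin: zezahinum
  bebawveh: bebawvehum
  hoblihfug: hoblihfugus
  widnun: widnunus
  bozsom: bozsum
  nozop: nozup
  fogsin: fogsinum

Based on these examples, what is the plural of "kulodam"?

nokulodamoth

widnun and fogsin both end in -n yet inflect differently (widnunus, fogsinum), so the final letter is not what conditions the rule; the last vowel is.
"kulodam" has last vowel 'a'. The stems whose last vowel is 'a' (puman → nopumanoth, zafoslah → nozafoslahoth) add no- … -oth around the stem.
The other patterns: stems whose last vowel is 'u' add -us; stems whose last vowel is 'e' or 'i' add -um; stems whose last vowel is 'o' change the last vowel to 'u'.
So kulodam → nokulodamoth.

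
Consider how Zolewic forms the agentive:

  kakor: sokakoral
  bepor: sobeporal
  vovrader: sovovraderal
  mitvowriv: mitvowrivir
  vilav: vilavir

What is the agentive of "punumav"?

"punumav" ends in -v. The stems ending in -v (mitvowriv → mitvowrivir, vilav → vilavir) add -ir.
So punumav → punumavir.

punumavir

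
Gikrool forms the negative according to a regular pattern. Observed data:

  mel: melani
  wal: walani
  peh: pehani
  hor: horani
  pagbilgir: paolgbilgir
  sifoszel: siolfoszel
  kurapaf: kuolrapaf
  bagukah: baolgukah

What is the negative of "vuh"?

"vuh" has 1 vowel. The stems with 1 vowel (mel → melani, wal → walani, peh → pehani) add -ani.
The other pattern: stems with 3 vowels insert -ol- after the first vowel.
So vuh → vuhani.

vuhani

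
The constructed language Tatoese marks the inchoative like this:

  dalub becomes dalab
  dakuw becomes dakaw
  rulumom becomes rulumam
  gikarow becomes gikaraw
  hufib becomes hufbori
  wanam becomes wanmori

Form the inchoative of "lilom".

wanam and rulumom both end in -m yet inflect differently (wanmori, rulumam), so the final letter is not what conditions the rule; the last vowel is.
"lilom" has last vowel 'o'. The stems whose last vowel is 'o' (gikarow → gikaraw, rulumom → rulumam) change the last vowel to 'a'.
The other pattern: stems whose last vowel is 'a' or 'i' delete the last vowel and add -ori.
So lilom → lilam.

lilam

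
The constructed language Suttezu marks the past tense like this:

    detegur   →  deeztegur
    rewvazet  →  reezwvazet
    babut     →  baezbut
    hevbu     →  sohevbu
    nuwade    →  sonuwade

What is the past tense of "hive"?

"hive" ends in a vowel. The stems ending in a vowel (hevbu → sohevbu, nuwade → sonuwade) add the prefix so-.
The other pattern: stems ending in a consonant insert -ez- after the first vowel.
So hive → sohive.

sohive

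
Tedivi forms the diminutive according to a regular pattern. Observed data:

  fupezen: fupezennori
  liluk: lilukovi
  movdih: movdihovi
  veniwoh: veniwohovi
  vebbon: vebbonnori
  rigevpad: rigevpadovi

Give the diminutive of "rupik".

rupikovi

"rupik" ends in -k. The one such stem in the data (liluk → lilukovi) adds -ovi, so the same rule applies.
So rupik → rupikovi.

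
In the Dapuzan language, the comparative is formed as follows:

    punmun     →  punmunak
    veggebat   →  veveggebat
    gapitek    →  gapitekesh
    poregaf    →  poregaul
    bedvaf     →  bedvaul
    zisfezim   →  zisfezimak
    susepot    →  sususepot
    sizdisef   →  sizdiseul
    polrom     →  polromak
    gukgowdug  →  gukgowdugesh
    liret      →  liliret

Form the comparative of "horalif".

horaliul

susepot and polrom both have last vowel 'o' yet inflect differently (sususepot, polromak), so the last vowel is not what conditions the rule; the final letter is.
"horalif" ends in -f. The stems ending in -f (poregaf → poregaul, sizdisef → sizdiseul, bedvaf → bedvaul) drop the final letter and add -ul.
So horalif → horaliul.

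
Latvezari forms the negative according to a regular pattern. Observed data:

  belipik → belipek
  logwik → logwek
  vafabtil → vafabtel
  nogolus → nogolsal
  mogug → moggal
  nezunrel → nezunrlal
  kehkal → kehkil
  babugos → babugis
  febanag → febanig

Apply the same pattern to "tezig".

tezeg

"tezig" has last vowel 'i'. The stems whose last vowel is 'i' (belipik → belipek, logwik → logwek, vafabtil → vafabtel) change the last vowel to 'e'.
The other patterns: stems whose last vowel is 'e' or 'u' delete the last vowel and add -al; stems whose last vowel is 'a' or 'o' change the last vowel to 'i'.
So tezig → tezeg.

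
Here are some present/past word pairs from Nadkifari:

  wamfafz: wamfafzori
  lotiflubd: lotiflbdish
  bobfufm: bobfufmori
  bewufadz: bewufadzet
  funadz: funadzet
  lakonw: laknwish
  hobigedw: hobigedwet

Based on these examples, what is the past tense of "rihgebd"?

wamfafz and bewufadz both end in -z yet inflect differently (wamfafzori, bewufadzet), so the final letter is not what conditions the rule; the second-to-last letter is.
"rihgebd" has second-to-last letter 'b'. The one such stem in the data (lotiflubd → lotiflbdish) deletes the last vowel and adds -ish (as does lakonw), so the same rule applies.
The other patterns: stems whose second-to-last letter is 'f' add -ori; stems whose second-to-last letter is 'd' add -et.
So rihgebd → rihgbdish.

rihgbdish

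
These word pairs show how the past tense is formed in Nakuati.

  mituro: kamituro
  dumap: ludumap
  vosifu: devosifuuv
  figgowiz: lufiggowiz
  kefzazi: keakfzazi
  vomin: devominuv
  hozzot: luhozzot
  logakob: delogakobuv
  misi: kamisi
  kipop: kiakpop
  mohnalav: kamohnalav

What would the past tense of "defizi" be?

ludefizi

misi and kefzazi both end in -i yet inflect differently (kamisi, keakfzazi), so the final letter is not what conditions the rule; the first letter is.
"defizi" begins with d-. The one such stem in the data (dumap → ludumap) adds the prefix lu-, so the same rule applies.
So defizi → ludefizi.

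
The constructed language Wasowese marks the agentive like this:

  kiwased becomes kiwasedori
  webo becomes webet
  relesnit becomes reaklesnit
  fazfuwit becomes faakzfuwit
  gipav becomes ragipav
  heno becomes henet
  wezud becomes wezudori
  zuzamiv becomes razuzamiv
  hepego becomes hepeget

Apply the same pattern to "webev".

rawebev

relesnit and zuzamiv both have last vowel 'i' yet inflect differently (reaklesnit, razuzamiv), so the last vowel is not what conditions the rule; the final letter is.
"webev" ends in -v. The stems ending in -v (gipav → ragipav, zuzamiv → razuzamiv) add the prefix ra-.
The other patterns: stems ending in -o drop the final letter and add -et; stems ending in -d add -ori; stems ending in -t insert -ak- after the first vowel.
So webev → rawebev.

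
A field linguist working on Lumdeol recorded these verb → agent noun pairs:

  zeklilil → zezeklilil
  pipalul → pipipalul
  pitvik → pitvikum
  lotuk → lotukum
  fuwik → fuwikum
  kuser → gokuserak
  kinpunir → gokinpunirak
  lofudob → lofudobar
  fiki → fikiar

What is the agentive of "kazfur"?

zeklilil and pitvik both have last vowel 'i' yet inflect differently (zezeklilil, pitvikum), so the last vowel is not what conditions the rule; the final letter is.
"kazfur" ends in -r. The stems ending in -r (kuser → gokuserak, kinpunir → gokinpunirak) add go- … -ak around the stem.
The other patterns: stems ending in -l repeat the first consonant+vowel as a prefix; stems ending in -k add -um; stems ending in -b or -i add -ar.
So kazfur → gokazfurak.

gokazfurak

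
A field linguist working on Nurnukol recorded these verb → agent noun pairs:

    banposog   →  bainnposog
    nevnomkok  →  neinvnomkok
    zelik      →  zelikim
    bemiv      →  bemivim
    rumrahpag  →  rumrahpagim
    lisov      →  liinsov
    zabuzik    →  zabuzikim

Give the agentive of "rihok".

nevnomkok and zelik both end in -k yet inflect differently (neinvnomkok, zelikim), so the final letter is not what conditions the rule; the last vowel is.
"rihok" has last vowel 'o'. The stems whose last vowel is 'o' (lisov → liinsov, nevnomkok → neinvnomkok, banposog → bainnposog) insert -in- after the first vowel.
The other pattern: stems whose last vowel is 'a' or 'i' add -im.
So rihok → riinhok.

riinhok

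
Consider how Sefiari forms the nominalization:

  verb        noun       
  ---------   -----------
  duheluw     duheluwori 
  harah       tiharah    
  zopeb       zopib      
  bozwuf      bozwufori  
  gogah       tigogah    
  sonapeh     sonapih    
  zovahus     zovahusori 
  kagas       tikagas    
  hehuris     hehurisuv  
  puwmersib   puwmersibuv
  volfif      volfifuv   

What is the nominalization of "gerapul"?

hehuris and kagas both end in -s yet inflect differently (hehurisuv, tikagas), so the final letter is not what conditions the rule; the last vowel is.
"gerapul" has last vowel 'u'. The stems whose last vowel is 'u' (zovahus → zovahusori, duheluw → duheluwori, bozwuf → bozwufori) add -ori.
So gerapul → gerapulori.

gerapulori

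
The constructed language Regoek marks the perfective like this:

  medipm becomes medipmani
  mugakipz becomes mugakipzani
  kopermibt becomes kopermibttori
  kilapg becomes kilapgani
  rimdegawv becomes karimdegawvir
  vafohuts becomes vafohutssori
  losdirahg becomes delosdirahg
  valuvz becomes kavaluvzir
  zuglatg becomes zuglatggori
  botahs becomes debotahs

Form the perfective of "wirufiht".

dewirufiht

valuvz and mugakipz both end in -z yet inflect differently (kavaluvzir, mugakipzani), so the final letter is not what conditions the rule; the second-to-last letter is.
"wirufiht" has second-to-last letter 'h'. The stems whose second-to-last letter is 'h' (losdirahg → delosdirahg, botahs → debotahs) add the prefix de-.
The other patterns: stems whose second-to-last letter is 'v' or 'w' add ka- … -ir around the stem; stems whose second-to-last letter is 'p' add -ani; stems whose second-to-last letter is 'b' or 't' double the final consonant and add -ori.
So wirufiht → dewirufiht.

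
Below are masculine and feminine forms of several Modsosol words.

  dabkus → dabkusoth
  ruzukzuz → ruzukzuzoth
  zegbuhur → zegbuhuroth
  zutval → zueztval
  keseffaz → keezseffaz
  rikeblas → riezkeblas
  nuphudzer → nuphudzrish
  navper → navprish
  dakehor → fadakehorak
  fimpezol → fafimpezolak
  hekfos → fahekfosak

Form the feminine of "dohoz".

ruzukzuz and keseffaz both end in -z yet inflect differently (ruzukzuzoth, keezseffaz), so the final letter is not what conditions the rule; the last vowel is.
"dohoz" has last vowel 'o'. The stems whose last vowel is 'o' (dakehor → fadakehorak, fimpezol → fafimpezolak, hekfos → fahekfosak) add fa- … -ak around the stem.
So dohoz → fadohozak.

fadohozak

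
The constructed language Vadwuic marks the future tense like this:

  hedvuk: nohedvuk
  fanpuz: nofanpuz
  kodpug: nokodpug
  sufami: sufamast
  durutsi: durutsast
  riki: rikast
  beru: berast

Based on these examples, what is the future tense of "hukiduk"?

nohukiduk

hedvuk and beru both have last vowel 'u' yet inflect differently (nohedvuk, berast), so the last vowel is not what conditions the rule; whether the stem ends in a vowel or a consonant is.
"hukiduk" ends in a consonant. The stems ending in a consonant (hedvuk → nohedvuk, fanpuz → nofanpuz, kodpug → nokodpug) add the prefix no-.
The other pattern: stems ending in a vowel drop the final letter and add -ast.
So hukiduk → nohukiduk.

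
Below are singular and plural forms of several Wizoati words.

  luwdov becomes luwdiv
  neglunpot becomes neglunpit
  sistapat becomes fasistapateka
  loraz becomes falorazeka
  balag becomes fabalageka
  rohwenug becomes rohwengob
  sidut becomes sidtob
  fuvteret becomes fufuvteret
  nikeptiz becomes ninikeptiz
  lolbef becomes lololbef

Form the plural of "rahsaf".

farahsafeka

neglunpot and sistapat both end in -t yet inflect differently (neglunpit, fasistapateka), so the final letter is not what conditions the rule; the last vowel is.
"rahsaf" has last vowel 'a'. The stems whose last vowel is 'a' (sistapat → fasistapateka, loraz → falorazeka, balag → fabalageka) add fa- … -eka around the stem.
The other patterns: stems whose last vowel is 'o' change the last vowel to 'i'; stems whose last vowel is 'u' delete the last vowel and add -ob; stems whose last vowel is 'e' or 'i' repeat the first consonant+vowel as a prefix.
So rahsaf → farahsafeka.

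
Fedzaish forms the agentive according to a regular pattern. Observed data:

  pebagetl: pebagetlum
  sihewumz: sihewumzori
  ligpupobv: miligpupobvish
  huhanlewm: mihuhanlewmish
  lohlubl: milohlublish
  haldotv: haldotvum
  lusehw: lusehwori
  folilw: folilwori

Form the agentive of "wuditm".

wuditmum

"wuditm" has second-to-last letter 't'. The stems whose second-to-last letter is 't' (haldotv → haldotvum, pebagetl → pebagetlum) add -um.
The other patterns: stems whose second-to-last letter is 'b' or 'w' add mi- … -ish around the stem; stems whose second-to-last letter is 'h', 'l' or 'm' add -ori.
So wuditm → wuditmum.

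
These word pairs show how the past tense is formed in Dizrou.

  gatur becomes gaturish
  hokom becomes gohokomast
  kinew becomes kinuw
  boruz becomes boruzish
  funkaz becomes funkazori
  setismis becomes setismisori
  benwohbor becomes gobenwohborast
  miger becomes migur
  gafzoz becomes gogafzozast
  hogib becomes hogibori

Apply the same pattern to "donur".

gatur and miger both end in -r yet inflect differently (gaturish, migur), so the final letter is not what conditions the rule; the last vowel is.
"donur" has last vowel 'u'. The stems whose last vowel is 'u' (boruz → boruzish, gatur → gaturish) add -ish.
The other patterns: stems whose last vowel is 'e' change the last vowel to 'u'; stems whose last vowel is 'o' add go- … -ast around the stem; stems whose last vowel is 'a' or 'i' add -ori.
So donur → donurish.

donurish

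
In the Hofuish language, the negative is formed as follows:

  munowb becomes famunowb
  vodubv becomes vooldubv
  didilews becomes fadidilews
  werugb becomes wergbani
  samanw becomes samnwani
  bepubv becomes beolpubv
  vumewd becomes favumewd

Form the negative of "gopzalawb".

fagopzalawb

"gopzalawb" has second-to-last letter 'w'. The stems whose second-to-last letter is 'w' (didilews → fadidilews, munowb → famunowb, vumewd → favumewd) add the prefix fa-.
The other patterns: stems whose second-to-last letter is 'g' or 'n' delete the last vowel and add -ani; stems whose second-to-last letter is 'b' insert -ol- after the first vowel.
So gopzalawb → fagopzalawb.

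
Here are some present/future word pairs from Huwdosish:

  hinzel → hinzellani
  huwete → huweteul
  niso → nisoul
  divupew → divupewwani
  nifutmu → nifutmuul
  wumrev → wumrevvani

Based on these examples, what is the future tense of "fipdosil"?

hinzel and huwete both have last vowel 'e' yet inflect differently (hinzellani, huweteul), so the last vowel is not what conditions the rule; whether the stem ends in a vowel or a consonant is.
"fipdosil" ends in a consonant. The stems ending in a consonant (hinzel → hinzellani, wumrev → wumrevvani, divupew → divupewwani) double the final consonant and add -ani.
The other pattern: stems ending in a vowel add -ul.
So fipdosil → fipdosillani.

fipdosillani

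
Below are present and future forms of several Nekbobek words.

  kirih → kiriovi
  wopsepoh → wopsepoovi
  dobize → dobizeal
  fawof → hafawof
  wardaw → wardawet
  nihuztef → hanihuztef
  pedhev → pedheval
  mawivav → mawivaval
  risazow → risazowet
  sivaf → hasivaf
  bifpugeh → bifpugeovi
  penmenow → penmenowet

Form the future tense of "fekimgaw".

fekimgawet

penmenow and wopsepoh both have last vowel 'o' yet inflect differently (penmenowet, wopsepoovi), so the last vowel is not what conditions the rule; the final letter is.
"fekimgaw" ends in -w. The stems ending in -w (wardaw → wardawet, penmenow → penmenowet, risazow → risazowet) add -et.
So fekimgaw → fekimgawet.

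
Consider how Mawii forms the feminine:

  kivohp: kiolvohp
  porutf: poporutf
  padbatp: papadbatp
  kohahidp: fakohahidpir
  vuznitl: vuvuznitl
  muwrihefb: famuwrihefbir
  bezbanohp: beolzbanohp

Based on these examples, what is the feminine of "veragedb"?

padbatp and kivohp both end in -p yet inflect differently (papadbatp, kiolvohp), so the final letter is not what conditions the rule; the second-to-last letter is.
"veragedb" has second-to-last letter 'd'. The one such stem in the data (kohahidp → fakohahidpir) adds fa- … -ir around the stem, so the same rule applies.
So veragedb → faveragedbir.

faveragedbir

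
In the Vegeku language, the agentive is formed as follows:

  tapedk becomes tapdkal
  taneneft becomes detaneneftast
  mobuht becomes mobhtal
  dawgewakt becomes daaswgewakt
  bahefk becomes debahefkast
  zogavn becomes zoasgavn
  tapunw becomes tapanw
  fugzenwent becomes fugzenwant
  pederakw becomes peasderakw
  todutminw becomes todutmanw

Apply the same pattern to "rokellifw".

todutminw and pederakw both end in -w yet inflect differently (todutmanw, peasderakw), so the final letter is not what conditions the rule; the second-to-last letter is.
"rokellifw" has second-to-last letter 'f'. The stems whose second-to-last letter is 'f' (taneneft → detaneneftast, bahefk → debahefkast) add de- … -ast around the stem.
So rokellifw → derokellifwast.

derokellifwast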